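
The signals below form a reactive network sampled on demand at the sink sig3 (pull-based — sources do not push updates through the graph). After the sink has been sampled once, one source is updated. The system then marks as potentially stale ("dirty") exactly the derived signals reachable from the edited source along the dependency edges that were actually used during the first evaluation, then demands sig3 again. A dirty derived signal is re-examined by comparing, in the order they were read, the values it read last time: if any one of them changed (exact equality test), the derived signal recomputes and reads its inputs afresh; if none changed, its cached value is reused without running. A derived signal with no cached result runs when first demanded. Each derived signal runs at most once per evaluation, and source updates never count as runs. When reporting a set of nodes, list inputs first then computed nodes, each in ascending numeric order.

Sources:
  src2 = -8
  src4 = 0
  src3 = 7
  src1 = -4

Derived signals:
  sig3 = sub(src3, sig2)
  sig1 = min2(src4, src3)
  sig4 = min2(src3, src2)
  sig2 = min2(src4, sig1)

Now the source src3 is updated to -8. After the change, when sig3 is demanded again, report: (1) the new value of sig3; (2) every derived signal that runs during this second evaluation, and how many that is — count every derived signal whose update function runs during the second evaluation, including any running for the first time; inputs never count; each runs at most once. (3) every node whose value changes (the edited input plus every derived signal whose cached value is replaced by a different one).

sig3 now evaluates to 0.
Run set: sig1, sig2, sig3 (3 run).
Changed values: src3, sig1, sig2, sig3.

Initial pass — values computed on the first demand:
  sig1 = min2(0, 7) = 0
  sig2 = min2(0, 0) = 0
  sig3 = sub(7, 0) = 7

Second demand — change propagation:
  sig1: re-runs because src3 7->-8; new result -8.
  sig2: re-runs because sig1 0->-8; new result -8.
  sig3: re-runs because src3 7->-8; sig2 0->-8; new result 0.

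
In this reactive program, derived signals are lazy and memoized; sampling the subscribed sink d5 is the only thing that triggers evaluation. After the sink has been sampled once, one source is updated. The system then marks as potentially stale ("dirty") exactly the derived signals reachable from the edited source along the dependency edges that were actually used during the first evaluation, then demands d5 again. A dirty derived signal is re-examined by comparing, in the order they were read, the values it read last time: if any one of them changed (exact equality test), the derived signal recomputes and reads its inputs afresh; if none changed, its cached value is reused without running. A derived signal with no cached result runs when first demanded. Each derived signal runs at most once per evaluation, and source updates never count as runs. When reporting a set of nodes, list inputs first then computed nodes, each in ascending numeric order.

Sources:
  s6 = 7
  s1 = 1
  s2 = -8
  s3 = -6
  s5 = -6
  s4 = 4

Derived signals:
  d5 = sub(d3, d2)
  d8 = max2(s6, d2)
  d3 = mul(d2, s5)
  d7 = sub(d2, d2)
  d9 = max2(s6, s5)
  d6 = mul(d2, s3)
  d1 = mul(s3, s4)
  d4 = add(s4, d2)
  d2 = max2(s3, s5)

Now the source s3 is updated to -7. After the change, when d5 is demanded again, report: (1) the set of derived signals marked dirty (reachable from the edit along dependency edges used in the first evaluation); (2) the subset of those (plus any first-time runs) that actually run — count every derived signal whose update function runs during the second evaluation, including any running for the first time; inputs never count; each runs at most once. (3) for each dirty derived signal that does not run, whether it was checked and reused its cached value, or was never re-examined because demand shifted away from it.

The edit dirties: d2, d3, d5.
1 derived signals run: d2.
Cache hits after checking: d3, d5.
Note the absorption at d2: it re-runs yet its value is the same, leaving the output's value untouched.

First demand of the output computes:
  d2 = max2(-6, -6) = -6
  d3 = mul(-6, -6) = 36
  d5 = sub(36, -6) = 42

After the edit, cleaning proceeds:
  d2: a read changed (s3 -6->-7) — executes, giving -6 — identical to its old value.
  d3: dirty, but its reads are unchanged (d2 unchanged, s5 unchanged); cached 36 stands.
  d5: dirty, but its reads are unchanged (d3 unchanged, d2 unchanged); cached 42 stands.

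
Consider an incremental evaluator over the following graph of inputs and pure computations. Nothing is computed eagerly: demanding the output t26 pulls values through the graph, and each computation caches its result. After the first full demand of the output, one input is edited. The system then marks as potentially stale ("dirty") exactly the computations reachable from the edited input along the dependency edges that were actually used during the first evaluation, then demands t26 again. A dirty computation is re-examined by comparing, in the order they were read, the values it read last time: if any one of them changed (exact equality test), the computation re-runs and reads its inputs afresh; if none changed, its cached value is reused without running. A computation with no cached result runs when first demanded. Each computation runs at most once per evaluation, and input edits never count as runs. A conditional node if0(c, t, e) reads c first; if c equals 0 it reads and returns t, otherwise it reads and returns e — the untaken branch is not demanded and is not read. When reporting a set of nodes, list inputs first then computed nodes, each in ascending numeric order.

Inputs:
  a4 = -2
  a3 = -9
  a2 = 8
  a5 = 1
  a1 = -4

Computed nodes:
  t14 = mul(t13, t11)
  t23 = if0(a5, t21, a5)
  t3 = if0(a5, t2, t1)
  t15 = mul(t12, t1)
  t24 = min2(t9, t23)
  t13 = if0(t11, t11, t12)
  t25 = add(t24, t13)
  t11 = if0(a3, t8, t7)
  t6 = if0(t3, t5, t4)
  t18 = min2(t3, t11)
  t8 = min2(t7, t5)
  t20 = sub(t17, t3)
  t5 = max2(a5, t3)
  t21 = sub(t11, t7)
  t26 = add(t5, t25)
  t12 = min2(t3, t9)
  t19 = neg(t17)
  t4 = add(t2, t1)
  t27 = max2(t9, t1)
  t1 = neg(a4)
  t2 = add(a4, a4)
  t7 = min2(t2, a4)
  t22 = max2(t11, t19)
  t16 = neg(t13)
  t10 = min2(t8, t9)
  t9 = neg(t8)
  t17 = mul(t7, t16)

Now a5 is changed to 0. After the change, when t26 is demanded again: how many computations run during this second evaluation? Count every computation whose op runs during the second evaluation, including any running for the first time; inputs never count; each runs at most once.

Initial pass — values computed on the first demand:
  t1 = neg(-2) = 2
  t2 = add(-2, -2) = -4
  t3 = if0(a5=1 -> else branch t1) = 2
  t5 = max2(1, 2) = 2
  t7 = min2(-4, -2) = -4
  t8 = min2(-4, 2) = -4
  t9 = neg(-4) = 4
  t11 = if0(a3=-9 -> else branch t7) = -4
  t12 = min2(2, 4) = 2
  t13 = if0(t11=-4 -> else branch t12) = 2
  t23 = if0(a5=1 -> else branch a5) = 1
  t24 = min2(4, 1) = 1
  t25 = add(1, 2) = 3
  t26 = add(2, 3) = 5

Second demand — change propagation:
  t3: re-runs because a5 1->0; new result -4.
  t5: re-runs because a5 1->0; t3 2->-4; new result 0.
  t8: re-runs because t5 2->0; new result -4 (unchanged).
  t9: re-examined; everything it read last time is the same (t8 unchanged) — cache 4 kept, no run.
  t12: re-runs because t3 2->-4; new result -4.
  t13: re-runs because t12 2->-4; new result -4.
  t21: newly demanded (no cache) — executes and yields 0.
  t23: re-runs because a5 1->0; a5 1->0; new result 0.
  t24: re-runs because t23 1->0; new result 0.
  t25: re-runs because t24 1->0; t13 2->-4; new result -4.
  t26: re-runs because t5 2->0; t25 3->-4; new result -4.

The important point: the flipped condition pulls in fresh nodes; t21 runs for the first time.

Run set: t3, t5, t8, t12, t13, t21, t23, t24, t25, t26 (10 run).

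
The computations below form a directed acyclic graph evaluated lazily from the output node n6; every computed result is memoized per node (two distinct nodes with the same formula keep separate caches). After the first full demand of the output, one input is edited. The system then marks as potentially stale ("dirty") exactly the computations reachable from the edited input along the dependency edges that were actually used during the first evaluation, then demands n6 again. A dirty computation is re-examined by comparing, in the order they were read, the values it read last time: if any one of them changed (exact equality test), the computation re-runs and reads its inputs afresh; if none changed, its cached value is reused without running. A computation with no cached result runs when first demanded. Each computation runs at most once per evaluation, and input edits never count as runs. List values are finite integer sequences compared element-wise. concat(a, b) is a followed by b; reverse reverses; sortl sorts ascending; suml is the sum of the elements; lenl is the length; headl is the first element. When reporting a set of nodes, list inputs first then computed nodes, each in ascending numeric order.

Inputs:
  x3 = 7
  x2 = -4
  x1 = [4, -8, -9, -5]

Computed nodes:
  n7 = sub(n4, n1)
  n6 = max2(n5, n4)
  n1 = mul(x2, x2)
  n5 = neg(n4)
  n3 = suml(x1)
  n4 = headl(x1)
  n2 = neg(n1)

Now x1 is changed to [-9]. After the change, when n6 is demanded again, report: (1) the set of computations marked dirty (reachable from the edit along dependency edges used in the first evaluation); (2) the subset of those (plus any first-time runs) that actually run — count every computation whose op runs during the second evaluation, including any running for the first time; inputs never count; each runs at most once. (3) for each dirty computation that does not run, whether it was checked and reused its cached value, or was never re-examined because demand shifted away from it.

First demand of the output computes:
  n4 = headl([4, -8, -9, -5]) = 4
  n5 = neg(4) = -4
  n6 = max2(-4, 4) = 4

After the edit, cleaning proceeds:
  n4: a read changed (x1 [4, -8, -9, -5]->[-9]) — executes, giving -9.
  n5: a read changed (n4 4->-9) — executes, giving 9.
  n6: a read changed (n5 -4->9; n4 4->-9) — executes, giving 9.

The edit dirties: n4, n5, n6.
3 computations run: n4, n5, n6.
No dirty computation escaped a run.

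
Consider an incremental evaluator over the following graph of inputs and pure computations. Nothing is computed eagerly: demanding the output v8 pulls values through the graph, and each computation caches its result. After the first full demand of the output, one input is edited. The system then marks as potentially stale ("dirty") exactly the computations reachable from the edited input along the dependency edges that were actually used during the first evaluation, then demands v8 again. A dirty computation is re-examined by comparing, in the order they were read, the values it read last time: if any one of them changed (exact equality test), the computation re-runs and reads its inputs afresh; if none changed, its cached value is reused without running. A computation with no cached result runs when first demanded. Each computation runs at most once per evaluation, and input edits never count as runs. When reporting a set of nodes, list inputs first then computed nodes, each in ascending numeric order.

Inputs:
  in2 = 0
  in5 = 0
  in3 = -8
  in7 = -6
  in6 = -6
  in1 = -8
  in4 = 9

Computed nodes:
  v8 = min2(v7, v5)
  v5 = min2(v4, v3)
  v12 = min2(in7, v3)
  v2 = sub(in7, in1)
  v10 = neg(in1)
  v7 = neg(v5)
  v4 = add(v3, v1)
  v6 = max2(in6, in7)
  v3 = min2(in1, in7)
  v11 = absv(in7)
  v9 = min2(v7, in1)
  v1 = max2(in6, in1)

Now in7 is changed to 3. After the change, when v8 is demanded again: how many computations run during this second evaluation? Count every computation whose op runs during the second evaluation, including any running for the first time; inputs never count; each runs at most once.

Initial pass — values computed on the first demand:
  v1 = max2(-6, -8) = -6
  v3 = min2(-8, -6) = -8
  v4 = add(-8, -6) = -14
  v5 = min2(-14, -8) = -14
  v7 = neg(-14) = 14
  v8 = min2(14, -14) = -14

Second demand — change propagation:
  v3: re-runs because in7 -6->3; new result -8 (unchanged).
  v4: re-examined; everything it read last time is the same (v3 unchanged, v1 unchanged) — cache -14 kept, no run.
  v5: re-examined; everything it read last time is the same (v4 unchanged, v3 unchanged) — cache -14 kept, no run.
  v7: re-examined; everything it read last time is the same (v5 unchanged) — cache 14 kept, no run.
  v8: re-examined; everything it read last time is the same (v7 unchanged, v5 unchanged) — cache -14 kept, no run.

The important point: v3 recomputes to an identical value, and the output ends up unchanged.

Run set: v3 (1 run).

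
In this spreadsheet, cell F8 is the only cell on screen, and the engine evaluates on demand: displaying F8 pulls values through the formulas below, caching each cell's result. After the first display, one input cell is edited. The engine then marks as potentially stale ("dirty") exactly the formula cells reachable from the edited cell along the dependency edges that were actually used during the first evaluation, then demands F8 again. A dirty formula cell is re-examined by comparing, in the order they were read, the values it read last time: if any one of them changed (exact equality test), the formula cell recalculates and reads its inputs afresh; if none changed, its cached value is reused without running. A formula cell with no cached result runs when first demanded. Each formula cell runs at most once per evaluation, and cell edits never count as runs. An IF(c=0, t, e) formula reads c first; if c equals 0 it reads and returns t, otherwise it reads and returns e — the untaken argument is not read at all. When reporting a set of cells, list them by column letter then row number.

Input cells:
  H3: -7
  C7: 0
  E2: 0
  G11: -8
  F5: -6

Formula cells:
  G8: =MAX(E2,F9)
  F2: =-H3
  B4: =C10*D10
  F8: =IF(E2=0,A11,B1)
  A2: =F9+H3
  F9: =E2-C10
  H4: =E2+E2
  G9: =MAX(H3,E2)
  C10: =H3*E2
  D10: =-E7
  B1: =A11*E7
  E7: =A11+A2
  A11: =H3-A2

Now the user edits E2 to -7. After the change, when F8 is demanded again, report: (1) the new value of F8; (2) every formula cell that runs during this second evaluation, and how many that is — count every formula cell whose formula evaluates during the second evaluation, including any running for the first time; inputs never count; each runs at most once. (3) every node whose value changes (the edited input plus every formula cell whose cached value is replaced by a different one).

F8 now evaluates to -392.
Run set: A2, A11, B1, C10, E7, F8, F9 (7 run).
Changed values: A2, A11, C10, E2, F8, F9.
The important point: the flipped condition pulls in fresh nodes; B1, E7 run for the first time.

Initial pass — values computed on the first demand:
  C10 = -7 * 0 = 0
  F9 = 0 - 0 = 0
  A2 = 0 + -7 = -7
  A11 = -7 - -7 = 0
  F8 = IF(E2=0: E2=0 -> then branch A11) = 0

Second demand — change propagation:
  C10: re-runs because E2 0->-7; new result 49.
  F9: re-runs because E2 0->-7; C10 0->49; new result -56.
  A2: re-runs because F9 0->-56; new result -63.
  A11: re-runs because A2 -7->-63; new result 56.
  E7: newly demanded (no cache) — executes and yields -7.
  B1: newly demanded (no cache) — executes and yields -392.
  F8: re-runs because E2 0->-7; A11 0->56; new result -392.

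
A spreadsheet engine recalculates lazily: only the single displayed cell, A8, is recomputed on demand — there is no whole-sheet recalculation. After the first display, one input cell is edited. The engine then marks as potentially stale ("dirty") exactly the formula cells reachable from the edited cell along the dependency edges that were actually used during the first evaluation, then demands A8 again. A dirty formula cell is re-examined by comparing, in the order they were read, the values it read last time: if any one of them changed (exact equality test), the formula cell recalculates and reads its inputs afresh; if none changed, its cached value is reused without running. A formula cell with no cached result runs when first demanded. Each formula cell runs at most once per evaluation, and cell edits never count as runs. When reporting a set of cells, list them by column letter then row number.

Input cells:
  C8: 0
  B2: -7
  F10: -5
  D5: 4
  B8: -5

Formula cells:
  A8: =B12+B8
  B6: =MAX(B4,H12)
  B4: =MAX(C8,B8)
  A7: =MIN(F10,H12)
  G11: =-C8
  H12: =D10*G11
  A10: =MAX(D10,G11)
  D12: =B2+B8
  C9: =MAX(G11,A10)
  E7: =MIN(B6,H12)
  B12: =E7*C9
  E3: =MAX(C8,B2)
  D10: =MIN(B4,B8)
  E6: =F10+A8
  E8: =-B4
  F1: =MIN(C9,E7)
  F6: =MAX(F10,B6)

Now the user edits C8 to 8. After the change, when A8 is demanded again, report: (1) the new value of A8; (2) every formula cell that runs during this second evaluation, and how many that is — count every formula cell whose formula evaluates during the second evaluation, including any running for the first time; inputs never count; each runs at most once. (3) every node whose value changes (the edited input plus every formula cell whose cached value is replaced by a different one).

First evaluation (everything demanded from the output):
  B4 = MAX(0, -5) = 0
  D10 = MIN(0, -5) = -5
  G11 = -(0) = 0
  A10 = MAX(-5, 0) = 0
  C9 = MAX(0, 0) = 0
  H12 = -5 * 0 = 0
  B6 = MAX(0, 0) = 0
  E7 = MIN(0, 0) = 0
  B12 = 0 * 0 = 0
  A8 = 0 + -5 = -5

Propagation after the edit:
  B4: runs — C8 0->8; result 8.
  D10: runs — B4 0->8; result -5 (same value as before).
  G11: runs — C8 0->8; result -8.
  A10: runs — G11 0->-8; result -5.
  C9: runs — G11 0->-8; A10 0->-5; result -5.
  H12: runs — G11 0->-8; result 40.
  B6: runs — B4 0->8; H12 0->40; result 40.
  E7: runs — B6 0->40; H12 0->40; result 40.
  B12: runs — E7 0->40; C9 0->-5; result -200.
  A8: runs — B12 0->-200; result -205.

New value of A8: -205.
Formula cells that run: A8, A10, B4, B6, B12, C9, D10, E7, G11, H12 — 10 in total.
Values that change: A8, A10, B4, B6, B12, C8, C9, E7, G11, H12.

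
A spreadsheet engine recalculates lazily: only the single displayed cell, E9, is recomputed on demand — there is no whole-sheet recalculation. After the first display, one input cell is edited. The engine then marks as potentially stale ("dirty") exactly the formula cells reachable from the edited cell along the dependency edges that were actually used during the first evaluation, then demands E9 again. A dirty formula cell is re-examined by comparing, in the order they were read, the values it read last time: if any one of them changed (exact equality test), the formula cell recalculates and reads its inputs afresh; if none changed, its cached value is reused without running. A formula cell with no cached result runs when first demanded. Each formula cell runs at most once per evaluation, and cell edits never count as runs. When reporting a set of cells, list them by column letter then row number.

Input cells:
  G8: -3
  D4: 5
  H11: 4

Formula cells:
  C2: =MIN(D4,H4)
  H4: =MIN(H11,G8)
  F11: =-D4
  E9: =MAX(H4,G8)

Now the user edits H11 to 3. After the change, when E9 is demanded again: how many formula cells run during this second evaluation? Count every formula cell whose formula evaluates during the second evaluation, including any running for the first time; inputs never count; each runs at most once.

First evaluation (everything demanded from the output):
  H4 = MIN(4, -3) = -3
  E9 = MAX(-3, -3) = -3

Propagation after the edit:
  H4: runs — H11 4->3; result -3 (same value as before).
  E9: checked — values it read are unchanged (H4 unchanged, G8 unchanged); reused cached -3 without running.

Key observation: the change is absorbed at H4 — it re-runs but produces the same value, and the output's value is unchanged.

Formula cells that run: H4 — 1 in total.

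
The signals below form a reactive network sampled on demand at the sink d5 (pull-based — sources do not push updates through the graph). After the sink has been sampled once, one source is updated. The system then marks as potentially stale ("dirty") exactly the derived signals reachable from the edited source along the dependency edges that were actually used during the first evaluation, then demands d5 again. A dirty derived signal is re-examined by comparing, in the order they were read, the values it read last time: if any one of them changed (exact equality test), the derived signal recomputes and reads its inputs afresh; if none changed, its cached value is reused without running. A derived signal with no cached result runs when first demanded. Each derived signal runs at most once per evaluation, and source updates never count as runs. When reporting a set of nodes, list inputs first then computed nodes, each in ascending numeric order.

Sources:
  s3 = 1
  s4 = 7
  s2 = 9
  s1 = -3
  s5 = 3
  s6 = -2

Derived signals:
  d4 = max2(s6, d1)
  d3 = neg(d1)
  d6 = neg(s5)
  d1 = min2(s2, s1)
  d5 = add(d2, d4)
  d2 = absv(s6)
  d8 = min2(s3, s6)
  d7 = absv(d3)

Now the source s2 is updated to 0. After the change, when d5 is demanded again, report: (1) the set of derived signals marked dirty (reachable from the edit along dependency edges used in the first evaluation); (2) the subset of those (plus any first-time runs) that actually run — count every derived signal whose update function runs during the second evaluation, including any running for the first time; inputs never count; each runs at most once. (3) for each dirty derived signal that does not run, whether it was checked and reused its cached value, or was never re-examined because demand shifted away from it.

Initial pass — values computed on the first demand:
  d1 = min2(9, -3) = -3
  d2 = absv(-2) = 2
  d4 = max2(-2, -3) = -2
  d5 = add(2, -2) = 0

Second demand — change propagation:
  d1: re-runs because s2 9->0; new result -3 (unchanged).
  d4: re-examined; everything it read last time is the same (s6 unchanged, d1 unchanged) — cache -2 kept, no run.
  d5: re-examined; everything it read last time is the same (d2 unchanged, d4 unchanged) — cache 0 kept, no run.

The important point: d1 recomputes to an identical value, and the output ends up unchanged.

Dirty set: d1, d4, d5.
Run set: d1 (1 run).
Re-examined without running (cache reused): d4, d5.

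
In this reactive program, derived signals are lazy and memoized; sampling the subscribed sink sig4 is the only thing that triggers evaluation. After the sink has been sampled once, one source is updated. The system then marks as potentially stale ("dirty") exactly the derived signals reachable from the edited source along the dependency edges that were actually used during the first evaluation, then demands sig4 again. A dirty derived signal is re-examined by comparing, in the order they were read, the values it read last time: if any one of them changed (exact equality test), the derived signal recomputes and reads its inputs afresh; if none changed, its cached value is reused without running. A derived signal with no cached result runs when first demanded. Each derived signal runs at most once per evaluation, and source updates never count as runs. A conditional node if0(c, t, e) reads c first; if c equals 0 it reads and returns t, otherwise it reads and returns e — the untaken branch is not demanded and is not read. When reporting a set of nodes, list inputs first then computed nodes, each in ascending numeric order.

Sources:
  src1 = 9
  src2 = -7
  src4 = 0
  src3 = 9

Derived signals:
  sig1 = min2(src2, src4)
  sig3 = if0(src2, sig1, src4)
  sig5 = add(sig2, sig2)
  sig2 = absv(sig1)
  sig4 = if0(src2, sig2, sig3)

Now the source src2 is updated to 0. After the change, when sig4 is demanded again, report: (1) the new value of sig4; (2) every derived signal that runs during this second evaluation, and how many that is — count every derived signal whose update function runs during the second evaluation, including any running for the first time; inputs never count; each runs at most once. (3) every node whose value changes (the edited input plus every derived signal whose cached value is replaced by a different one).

First demand of the output computes:
  sig3 = if0(src2=-7 -> else branch src4) = 0
  sig4 = if0(src2=-7 -> else branch sig3) = 0

After the edit, cleaning proceeds:
  sig1: had never run; runs now, result 0.
  sig2: had never run; runs now, result 0.
  sig3: stays stale; no demand reaches it after the flip.
  sig4: a read changed (src2 -7->0) — executes, giving 0 — identical to its old value.

Note the branch switch — demand abandons sig3, which is never re-examined.

Demanding sig4 again yields 0.
3 derived signals run: sig1, sig2, sig4.
The nodes whose values change: src2.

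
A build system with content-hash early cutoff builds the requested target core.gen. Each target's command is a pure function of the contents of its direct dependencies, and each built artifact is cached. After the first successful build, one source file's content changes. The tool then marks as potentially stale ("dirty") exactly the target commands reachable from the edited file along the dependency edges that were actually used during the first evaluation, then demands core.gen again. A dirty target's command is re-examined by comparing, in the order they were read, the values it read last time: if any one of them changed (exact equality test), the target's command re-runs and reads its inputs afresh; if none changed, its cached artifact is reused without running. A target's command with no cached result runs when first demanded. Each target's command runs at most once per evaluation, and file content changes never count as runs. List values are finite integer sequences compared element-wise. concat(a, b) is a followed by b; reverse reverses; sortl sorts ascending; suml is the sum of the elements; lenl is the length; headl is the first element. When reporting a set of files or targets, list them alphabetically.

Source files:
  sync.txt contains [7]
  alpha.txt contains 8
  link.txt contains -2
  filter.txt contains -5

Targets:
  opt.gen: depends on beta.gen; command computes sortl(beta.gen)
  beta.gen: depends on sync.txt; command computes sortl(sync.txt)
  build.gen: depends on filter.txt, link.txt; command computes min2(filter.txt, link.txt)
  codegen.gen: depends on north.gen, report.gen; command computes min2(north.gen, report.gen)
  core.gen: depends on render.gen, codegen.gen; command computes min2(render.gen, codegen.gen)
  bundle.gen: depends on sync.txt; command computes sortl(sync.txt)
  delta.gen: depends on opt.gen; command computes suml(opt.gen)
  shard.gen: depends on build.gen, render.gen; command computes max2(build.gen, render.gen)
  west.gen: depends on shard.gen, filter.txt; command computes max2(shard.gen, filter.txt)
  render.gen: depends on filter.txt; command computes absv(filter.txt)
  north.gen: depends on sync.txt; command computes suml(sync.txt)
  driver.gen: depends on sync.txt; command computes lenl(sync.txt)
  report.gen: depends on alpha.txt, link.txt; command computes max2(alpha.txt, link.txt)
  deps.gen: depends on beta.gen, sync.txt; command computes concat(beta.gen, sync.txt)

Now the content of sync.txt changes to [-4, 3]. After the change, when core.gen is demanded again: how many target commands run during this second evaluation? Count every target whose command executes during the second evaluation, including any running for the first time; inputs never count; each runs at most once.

Target commands that run: codegen.gen, core.gen, north.gen — 3 in total.

First evaluation (everything demanded from the output):
  north.gen = suml([7]) = 7
  render.gen = absv(-5) = 5
  report.gen = max2(8, -2) = 8
  codegen.gen = min2(7, 8) = 7
  core.gen = min2(5, 7) = 5

Propagation after the edit:
  north.gen: runs — sync.txt [7]->[-4, 3]; result -1.
  codegen.gen: runs — north.gen 7->-1; result -1.
  core.gen: runs — codegen.gen 7->-1; result -1.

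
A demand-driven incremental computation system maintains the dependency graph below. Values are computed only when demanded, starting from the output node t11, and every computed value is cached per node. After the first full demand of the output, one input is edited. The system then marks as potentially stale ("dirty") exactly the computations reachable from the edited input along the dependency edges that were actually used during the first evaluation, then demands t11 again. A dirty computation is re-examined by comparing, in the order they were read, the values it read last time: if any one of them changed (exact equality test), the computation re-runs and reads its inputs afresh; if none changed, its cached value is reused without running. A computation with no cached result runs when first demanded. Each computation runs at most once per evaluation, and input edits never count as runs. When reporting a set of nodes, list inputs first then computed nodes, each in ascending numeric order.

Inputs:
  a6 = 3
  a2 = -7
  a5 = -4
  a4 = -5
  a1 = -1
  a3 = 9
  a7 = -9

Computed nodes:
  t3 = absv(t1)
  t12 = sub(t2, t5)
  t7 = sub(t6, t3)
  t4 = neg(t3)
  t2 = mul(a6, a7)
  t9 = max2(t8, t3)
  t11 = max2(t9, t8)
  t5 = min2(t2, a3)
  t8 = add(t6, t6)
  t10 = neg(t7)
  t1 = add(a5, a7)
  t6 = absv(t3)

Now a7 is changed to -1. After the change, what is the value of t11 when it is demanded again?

New value of t11: 10.

First evaluation (everything demanded from the output):
  t1 = add(-4, -9) = -13
  t3 = absv(-13) = 13
  t6 = absv(13) = 13
  t8 = add(13, 13) = 26
  t9 = max2(26, 13) = 26
  t11 = max2(26, 26) = 26

Propagation after the edit:
  t1: runs — a7 -9->-1; result -5.
  t3: runs — t1 -13->-5; result 5.
  t6: runs — t3 13->5; result 5.
  t8: runs — t6 13->5; t6 13->5; result 10.
  t9: runs — t8 26->10; t3 13->5; result 10.
  t11: runs — t9 26->10; t8 26->10; result 10.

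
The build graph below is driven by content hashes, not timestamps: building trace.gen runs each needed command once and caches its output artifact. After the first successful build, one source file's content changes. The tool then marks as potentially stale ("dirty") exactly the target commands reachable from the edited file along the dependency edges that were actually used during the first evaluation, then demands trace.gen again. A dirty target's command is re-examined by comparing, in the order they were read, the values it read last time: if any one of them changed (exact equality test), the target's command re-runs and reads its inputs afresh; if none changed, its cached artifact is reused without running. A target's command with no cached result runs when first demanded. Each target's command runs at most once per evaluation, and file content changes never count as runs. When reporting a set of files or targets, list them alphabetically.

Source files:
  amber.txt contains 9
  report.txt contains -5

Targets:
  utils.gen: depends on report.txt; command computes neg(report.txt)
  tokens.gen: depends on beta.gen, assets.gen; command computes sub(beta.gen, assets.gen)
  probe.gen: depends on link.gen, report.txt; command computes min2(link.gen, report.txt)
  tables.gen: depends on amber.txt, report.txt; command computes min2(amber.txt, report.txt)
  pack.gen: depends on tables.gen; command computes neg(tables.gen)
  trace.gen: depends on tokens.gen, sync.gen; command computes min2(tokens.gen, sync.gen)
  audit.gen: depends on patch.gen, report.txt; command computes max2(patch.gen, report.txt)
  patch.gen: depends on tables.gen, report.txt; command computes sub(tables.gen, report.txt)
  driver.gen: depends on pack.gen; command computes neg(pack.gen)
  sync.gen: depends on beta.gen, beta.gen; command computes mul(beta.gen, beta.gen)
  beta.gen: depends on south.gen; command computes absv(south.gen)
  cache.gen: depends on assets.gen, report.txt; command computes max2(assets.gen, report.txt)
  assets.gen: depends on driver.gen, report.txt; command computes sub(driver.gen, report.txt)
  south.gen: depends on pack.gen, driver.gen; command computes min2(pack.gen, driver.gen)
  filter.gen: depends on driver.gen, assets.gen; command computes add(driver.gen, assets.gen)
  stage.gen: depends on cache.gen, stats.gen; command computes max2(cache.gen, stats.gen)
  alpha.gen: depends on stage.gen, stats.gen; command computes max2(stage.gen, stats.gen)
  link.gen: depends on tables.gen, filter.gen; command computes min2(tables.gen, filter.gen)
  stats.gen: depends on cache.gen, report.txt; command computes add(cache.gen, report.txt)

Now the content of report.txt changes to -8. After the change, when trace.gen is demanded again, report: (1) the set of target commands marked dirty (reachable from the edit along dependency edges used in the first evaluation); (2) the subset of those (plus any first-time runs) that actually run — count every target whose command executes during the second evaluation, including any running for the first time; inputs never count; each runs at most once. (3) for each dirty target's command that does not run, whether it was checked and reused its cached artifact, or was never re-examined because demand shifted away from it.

Dirty set: assets.gen, beta.gen, driver.gen, pack.gen, south.gen, sync.gen, tables.gen, tokens.gen, trace.gen.
Run set: assets.gen, beta.gen, driver.gen, pack.gen, south.gen, sync.gen, tables.gen, tokens.gen, trace.gen (9 run).
All dirty target commands ended up running.

Initial pass — values computed on the first demand:
  tables.gen = min2(9, -5) = -5
  pack.gen = neg(-5) = 5
  driver.gen = neg(5) = -5
  assets.gen = sub(-5, -5) = 0
  south.gen = min2(5, -5) = -5
  beta.gen = absv(-5) = 5
  sync.gen = mul(5, 5) = 25
  tokens.gen = sub(5, 0) = 5
  trace.gen = min2(5, 25) = 5

Second demand — change propagation:
  tables.gen: re-runs because report.txt -5->-8; new result -8.
  pack.gen: re-runs because tables.gen -5->-8; new result 8.
  driver.gen: re-runs because pack.gen 5->8; new result -8.
  assets.gen: re-runs because driver.gen -5->-8; report.txt -5->-8; new result 0 (unchanged).
  south.gen: re-runs because pack.gen 5->8; driver.gen -5->-8; new result -8.
  beta.gen: re-runs because south.gen -5->-8; new result 8.
  sync.gen: re-runs because beta.gen 5->8; beta.gen 5->8; new result 64.
  tokens.gen: re-runs because beta.gen 5->8; new result 8.
  trace.gen: re-runs because tokens.gen 5->8; sync.gen 25->64; new result 8.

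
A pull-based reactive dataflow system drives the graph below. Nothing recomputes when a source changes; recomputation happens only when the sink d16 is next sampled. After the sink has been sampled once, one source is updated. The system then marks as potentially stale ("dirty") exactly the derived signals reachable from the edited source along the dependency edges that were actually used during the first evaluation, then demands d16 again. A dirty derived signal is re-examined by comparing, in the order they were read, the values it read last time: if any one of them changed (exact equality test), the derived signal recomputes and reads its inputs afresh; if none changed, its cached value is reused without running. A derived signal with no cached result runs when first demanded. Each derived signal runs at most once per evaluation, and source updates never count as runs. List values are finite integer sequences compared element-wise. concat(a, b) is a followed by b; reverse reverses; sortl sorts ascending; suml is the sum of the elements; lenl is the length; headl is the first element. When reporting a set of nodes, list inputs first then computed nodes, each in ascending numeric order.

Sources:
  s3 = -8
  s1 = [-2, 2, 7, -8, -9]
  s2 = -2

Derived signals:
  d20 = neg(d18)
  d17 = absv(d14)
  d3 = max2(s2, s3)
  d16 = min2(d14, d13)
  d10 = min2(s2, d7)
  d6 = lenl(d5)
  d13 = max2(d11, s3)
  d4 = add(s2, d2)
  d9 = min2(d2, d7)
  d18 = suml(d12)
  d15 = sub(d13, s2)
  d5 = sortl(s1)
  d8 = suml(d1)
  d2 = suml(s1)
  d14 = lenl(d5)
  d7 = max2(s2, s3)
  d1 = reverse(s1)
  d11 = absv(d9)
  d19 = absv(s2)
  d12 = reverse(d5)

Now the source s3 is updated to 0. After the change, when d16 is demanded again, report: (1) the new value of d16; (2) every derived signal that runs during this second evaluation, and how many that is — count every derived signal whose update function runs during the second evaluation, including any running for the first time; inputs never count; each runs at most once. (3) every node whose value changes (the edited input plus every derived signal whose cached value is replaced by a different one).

New value of d16: 5.
Derived signals that run: d7, d9, d13 — 3 in total.
Values that change: s3, d7.
Key observation: the cutoff stops propagation at d11 — its inputs' values are unchanged, so it reuses its cache.

First evaluation (everything demanded from the output):
  d2 = suml([-2, 2, 7, -8, -9]) = -10
  d5 = sortl([-2, 2, 7, -8, -9]) = [-9, -8, -2, 2, 7]
  d7 = max2(-2, -8) = -2
  d9 = min2(-10, -2) = -10
  d11 = absv(-10) = 10
  d13 = max2(10, -8) = 10
  d14 = lenl([-9, -8, -2, 2, 7]) = 5
  d16 = min2(5, 10) = 5

Propagation after the edit:
  d7: runs — s3 -8->0; result 0.
  d9: runs — d7 -2->0; result -10 (same value as before).
  d11: checked — values it read are unchanged (d9 unchanged); reused cached 10 without running.
  d13: runs — s3 -8->0; result 10 (same value as before).
  d16: checked — values it read are unchanged (d14 unchanged, d13 unchanged); reused cached 5 without running.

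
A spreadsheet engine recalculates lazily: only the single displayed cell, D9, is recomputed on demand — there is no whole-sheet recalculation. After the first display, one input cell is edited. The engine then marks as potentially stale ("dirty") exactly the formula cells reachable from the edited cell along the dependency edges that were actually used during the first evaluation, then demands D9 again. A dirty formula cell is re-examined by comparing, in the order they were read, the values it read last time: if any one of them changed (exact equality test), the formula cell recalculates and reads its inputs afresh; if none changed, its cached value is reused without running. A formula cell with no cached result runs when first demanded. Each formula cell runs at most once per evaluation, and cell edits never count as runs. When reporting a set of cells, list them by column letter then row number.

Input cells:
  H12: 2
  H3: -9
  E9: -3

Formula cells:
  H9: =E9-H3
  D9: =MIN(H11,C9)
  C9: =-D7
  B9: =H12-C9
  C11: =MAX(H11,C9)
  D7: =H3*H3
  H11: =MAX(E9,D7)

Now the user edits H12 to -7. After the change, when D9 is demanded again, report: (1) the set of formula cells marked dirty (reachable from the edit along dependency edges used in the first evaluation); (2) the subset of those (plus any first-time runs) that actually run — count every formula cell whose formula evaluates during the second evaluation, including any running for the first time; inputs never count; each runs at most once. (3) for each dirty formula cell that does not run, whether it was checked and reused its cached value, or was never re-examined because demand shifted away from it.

First evaluation (everything demanded from the output):
  D7 = -9 * -9 = 81
  C9 = -(81) = -81
  H11 = MAX(-3, 81) = 81
  D9 = MIN(81, -81) = -81

Propagation after the edit:
  H12 feeds no computation that the output demands — nothing is marked dirty and nothing runs.

Key observation: H12 is never demanded by the output, so the edit triggers no recomputation at all.

Marked dirty: none.
Formula cells that run: none — 0 in total.
Every dirty formula cell ran.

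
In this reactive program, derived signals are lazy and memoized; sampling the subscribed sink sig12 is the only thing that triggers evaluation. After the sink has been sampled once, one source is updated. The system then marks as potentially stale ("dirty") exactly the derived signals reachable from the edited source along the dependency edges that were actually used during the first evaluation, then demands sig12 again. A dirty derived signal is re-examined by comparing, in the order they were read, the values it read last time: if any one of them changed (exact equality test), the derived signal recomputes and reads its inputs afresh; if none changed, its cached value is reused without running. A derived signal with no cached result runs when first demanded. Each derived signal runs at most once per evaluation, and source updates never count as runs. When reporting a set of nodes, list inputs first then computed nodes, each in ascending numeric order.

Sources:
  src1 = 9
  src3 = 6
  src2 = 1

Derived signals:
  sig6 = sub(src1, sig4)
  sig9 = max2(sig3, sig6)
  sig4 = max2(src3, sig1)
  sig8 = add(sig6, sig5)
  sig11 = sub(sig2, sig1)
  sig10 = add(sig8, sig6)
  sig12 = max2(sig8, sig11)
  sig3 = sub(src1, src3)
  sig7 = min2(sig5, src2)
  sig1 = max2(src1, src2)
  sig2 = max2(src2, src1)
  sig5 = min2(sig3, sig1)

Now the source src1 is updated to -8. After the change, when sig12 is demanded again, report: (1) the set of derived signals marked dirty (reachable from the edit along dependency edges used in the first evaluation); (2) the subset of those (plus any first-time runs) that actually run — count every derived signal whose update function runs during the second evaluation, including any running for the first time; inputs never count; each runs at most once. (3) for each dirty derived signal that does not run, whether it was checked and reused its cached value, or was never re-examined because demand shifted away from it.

First demand of the output computes:
  sig1 = max2(9, 1) = 9
  sig2 = max2(1, 9) = 9
  sig3 = sub(9, 6) = 3
  sig4 = max2(6, 9) = 9
  sig5 = min2(3, 9) = 3
  sig6 = sub(9, 9) = 0
  sig8 = add(0, 3) = 3
  sig11 = sub(9, 9) = 0
  sig12 = max2(3, 0) = 3

After the edit, cleaning proceeds:
  sig1: a read changed (src1 9->-8) — executes, giving 1.
  sig2: a read changed (src1 9->-8) — executes, giving 1.
  sig3: a read changed (src1 9->-8) — executes, giving -14.
  sig4: a read changed (sig1 9->1) — executes, giving 6.
  sig5: a read changed (sig3 3->-14; sig1 9->1) — executes, giving -14.
  sig6: a read changed (src1 9->-8; sig4 9->6) — executes, giving -14.
  sig8: a read changed (sig6 0->-14; sig5 3->-14) — executes, giving -28.
  sig11: a read changed (sig2 9->1; sig1 9->1) — executes, giving 0 — identical to its old value.
  sig12: a read changed (sig8 3->-28) — executes, giving 0.

The edit dirties: sig1, sig2, sig3, sig4, sig5, sig6, sig8, sig11, sig12.
9 derived signals run: sig1, sig2, sig3, sig4, sig5, sig6, sig8, sig11, sig12.
No dirty derived signal escaped a run.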